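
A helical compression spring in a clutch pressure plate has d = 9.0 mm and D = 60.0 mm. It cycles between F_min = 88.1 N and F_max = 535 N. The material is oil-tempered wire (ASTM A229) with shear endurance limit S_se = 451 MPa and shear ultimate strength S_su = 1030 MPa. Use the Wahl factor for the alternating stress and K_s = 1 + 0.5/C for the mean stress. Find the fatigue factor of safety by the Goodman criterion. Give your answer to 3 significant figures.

C = D/d = 60.0/9.0 = 6.6667; K_W = (4C−1)/(4C−4)+0.615/C = 1.2246; K_s = 1+0.5/C = 1.0750
F_a = (F_max−F_min)/2 = 223.45 N; F_m = (F_max+F_min)/2 = 311.55 N
τ_a = K_W·8F_aD/(πd³) = 1.2246 × 46.832 = 57.351 MPa
τ_m = K_s·8F_mD/(πd³) = 1.0750 × 65.297 = 70.194 MPa
Goodman: 1/n_f = τ_a/S_se + τ_m/S_su = 57.351/451 + 70.194/1030 = 0.12716 + 0.06815 = 0.19531
n_f = 1/0.19531 = 5.12

5.12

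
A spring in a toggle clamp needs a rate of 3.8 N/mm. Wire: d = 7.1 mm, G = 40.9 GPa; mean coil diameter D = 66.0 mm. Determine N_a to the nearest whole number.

12

N_a = Gd⁴/(8D³k) = (40.9×10³ × 7.1⁴)/(8 × 66.0³ × 3.8)
    = 1.03934e+08 / 8.73988e+06 = 11.89 → 12 coils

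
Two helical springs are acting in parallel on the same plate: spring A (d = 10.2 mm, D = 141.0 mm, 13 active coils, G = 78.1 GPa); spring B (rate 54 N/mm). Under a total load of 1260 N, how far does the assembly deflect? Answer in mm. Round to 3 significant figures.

k_A = Gd⁴/(8D³N_a) = (78.1×10³)(10.2⁴)/(8·141.0³·13) = 2.8998 N/mm
Parallel: k_eq = 2.8998 + 54 = 56.9 N/mm
δ = F/k_eq = 1260/56.9 = 22.144 mm

22.1 mm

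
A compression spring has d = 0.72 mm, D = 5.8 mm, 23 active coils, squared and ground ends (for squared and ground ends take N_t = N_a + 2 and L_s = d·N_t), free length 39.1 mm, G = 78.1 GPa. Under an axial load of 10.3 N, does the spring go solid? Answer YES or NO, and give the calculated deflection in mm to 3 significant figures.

NO, δ = 17.6 mm

k = Gd⁴/(8D³N_a) = (78.1×10³)(0.72⁴)/(8·5.8³·23) = 0.58463 N/mm
N_t = 25; L_s = 0.72·25 = 18 mm; δ_solid = L₀ − L_s = 39.1 − 18 = 21.1 mm
δ = F/k = 10.3/0.58463 = 17.618 mm
δ < δ_solid → spring does not go solid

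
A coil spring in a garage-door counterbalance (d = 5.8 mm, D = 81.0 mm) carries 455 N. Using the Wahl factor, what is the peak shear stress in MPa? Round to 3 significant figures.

Spring index C = D/d = 81.0/5.8 = 13.9655
K_W = (4C−1)/(4C−4) + 0.615/C = 54.862/51.862 + 0.0440 = 1.1019
τ₀ = 8FD/(πd³) = 8·455·81.0/(π·5.8³) = 294840/612.96 = 481.01 MPa
τ_max = K·τ₀ = 1.1019 × 481.01 = 530.01 MPa

530 MPa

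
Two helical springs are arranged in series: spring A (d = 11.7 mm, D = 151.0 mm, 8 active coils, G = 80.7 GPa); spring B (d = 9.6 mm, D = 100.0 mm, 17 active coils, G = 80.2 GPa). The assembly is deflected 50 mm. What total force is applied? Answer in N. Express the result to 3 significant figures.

145 N

k_A = Gd⁴/(8D³N_a) = (80.7×10³)(11.7⁴)/(8·151.0³·8) = 6.8629 N/mm
k_B = Gd⁴/(8D³N_a) = (80.2×10³)(9.6⁴)/(8·100.0³·17) = 5.0086 N/mm
Series: 1/k_eq = 1/6.8629 + 1/5.0086 = 0.34537; k_eq = 2.8955 N/mm
F = k_eq·δ = 2.8955·50 = 144.77 N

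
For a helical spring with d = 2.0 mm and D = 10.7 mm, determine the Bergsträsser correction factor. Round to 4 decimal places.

1.2717

C = D/d = 10.7/2.0 = 5.3500
K_B = (4C+2)/(4C−3) = 23.400/18.400 = 1.2717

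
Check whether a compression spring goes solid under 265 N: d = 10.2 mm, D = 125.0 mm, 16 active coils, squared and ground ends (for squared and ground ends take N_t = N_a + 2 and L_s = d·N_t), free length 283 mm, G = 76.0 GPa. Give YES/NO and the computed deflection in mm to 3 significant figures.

NO, δ = 80.5 mm

k = Gd⁴/(8D³N_a) = (76.0×10³)(10.2⁴)/(8·125.0³·16) = 3.2906 N/mm
N_t = 18; L_s = 10.2·18 = 183.6 mm; δ_solid = L₀ − L_s = 283 − 183.6 = 99.4 mm
δ = F/k = 265/3.2906 = 80.533 mm
δ < δ_solid → spring does not go solid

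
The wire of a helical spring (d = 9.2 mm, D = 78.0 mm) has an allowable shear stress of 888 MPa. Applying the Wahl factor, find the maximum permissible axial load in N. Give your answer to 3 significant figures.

2970 N

C = D/d = 78.0/9.2 = 8.4783
K_W = (4C−1)/(4C−4) + 0.615/C = 32.913/29.913 + 0.0725 = 1.1728
τ_max = K·8FD/(πd³) → F_max = τ_allow·πd³/(8DK)
F_max = 888·π·9.2³/(8·78.0·1.1728) = 2.1723e+06/731.85 = 2968.3 N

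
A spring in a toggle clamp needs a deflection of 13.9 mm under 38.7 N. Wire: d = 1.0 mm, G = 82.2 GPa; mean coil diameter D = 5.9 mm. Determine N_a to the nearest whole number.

Required rate k = F/δ = 38.7/13.9 = 2.7842 N/mm
N_a = Gd⁴/(8D³k) = (82.2×10³ × 1.0⁴)/(8 × 5.9³ × 2.7842)
    = 82200 / 4574.48 = 17.97 → 18 coils

18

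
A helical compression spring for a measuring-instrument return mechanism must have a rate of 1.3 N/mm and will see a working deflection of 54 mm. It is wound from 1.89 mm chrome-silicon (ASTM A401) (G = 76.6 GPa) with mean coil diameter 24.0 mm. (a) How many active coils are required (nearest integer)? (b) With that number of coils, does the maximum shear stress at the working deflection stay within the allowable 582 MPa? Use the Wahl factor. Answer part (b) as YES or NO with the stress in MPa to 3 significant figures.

N_a = Gd⁴/(8D³k) = (76.6×10³)(1.89⁴)/(8·24.0³·1.3) = 6.798 → N_a = 7
Actual rate k = Gd⁴/(8D³·7) = 1.2626 N/mm
Working load F = kδ = 1.2626·54 = 68.179 N
C = 24.0/1.89 = 12.6984; K_W = (4C−1)/(4C−4)+0.615/C = 1.1125
τ_max = K_W·8FD/(πd³) = 1.1125·617.18 = 686.64 MPa
τ_max > 582 MPa → exceeds allowable

(a) 7 coils; (b) NO, τ_max = 687 MPa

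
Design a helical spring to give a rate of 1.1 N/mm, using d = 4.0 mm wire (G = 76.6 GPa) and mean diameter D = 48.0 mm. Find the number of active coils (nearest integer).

20

N_a = Gd⁴/(8D³k) = (76.6×10³ × 4.0⁴)/(8 × 48.0³ × 1.1)
    = 1.96096e+07 / 973210 = 20.15 → 20 coils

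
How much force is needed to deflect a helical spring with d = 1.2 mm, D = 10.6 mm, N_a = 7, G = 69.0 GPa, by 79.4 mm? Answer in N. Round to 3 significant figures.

k = Gd⁴/(8D³N_a) = (69.0×10³)(1.2⁴)/(8·10.6³·7) = 2.1452 N/mm
F = k·δ = 2.1452 × 79.4 = 170.33 N

170 N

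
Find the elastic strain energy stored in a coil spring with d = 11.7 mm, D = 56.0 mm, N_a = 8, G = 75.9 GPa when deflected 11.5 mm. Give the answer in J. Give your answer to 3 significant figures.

k = Gd⁴/(8D³N_a) = (75.9×10³)(11.7⁴)/(8·56.0³·8) = 126.54 N/mm
U = ½kδ² = 0.5 × 126.54 × 11.5² = 8367.7 N·mm = 8.3677 J

8.37 J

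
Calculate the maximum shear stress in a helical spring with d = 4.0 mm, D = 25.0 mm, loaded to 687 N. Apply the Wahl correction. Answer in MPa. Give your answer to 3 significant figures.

Spring index C = D/d = 25.0/4.0 = 6.2500
K_W = (4C−1)/(4C−4) + 0.615/C = 24.000/21.000 + 0.0984 = 1.2413
τ₀ = 8FD/(πd³) = 8·687·25.0/(π·4.0³) = 137400/201.06 = 683.37 MPa
τ_max = K·τ₀ = 1.2413 × 683.37 = 848.24 MPa

848 MPa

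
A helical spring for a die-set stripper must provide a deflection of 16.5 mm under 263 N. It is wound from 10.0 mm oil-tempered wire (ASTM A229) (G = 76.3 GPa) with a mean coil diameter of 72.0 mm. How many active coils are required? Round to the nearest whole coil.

Required rate k = F/δ = 263/16.5 = 15.939 N/mm
N_a = Gd⁴/(8D³k) = (76.3×10³ × 10.0⁴)/(8 × 72.0³ × 15.939)
    = 7.63e+08 / 4.75948e+07 = 16.03 → 16 coils

16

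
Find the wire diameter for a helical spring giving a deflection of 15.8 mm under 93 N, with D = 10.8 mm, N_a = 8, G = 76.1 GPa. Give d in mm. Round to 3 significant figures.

1.58 mm

Required rate k = F/δ = 93/15.8 = 5.8861 N/mm
d = (8D³N_a·k / G)^(1/4) = (8·10.8³·8·5.8861 / (76.1×10³))^0.25
  = (6.2358)^0.25 = 1.5802 mm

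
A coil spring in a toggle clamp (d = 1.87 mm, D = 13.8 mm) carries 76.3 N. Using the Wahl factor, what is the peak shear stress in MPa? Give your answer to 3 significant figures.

492 MPa

Spring index C = D/d = 13.8/1.87 = 7.3797
K_W = (4C−1)/(4C−4) + 0.615/C = 28.519/25.519 + 0.0833 = 1.2009
τ₀ = 8FD/(πd³) = 8·76.3·13.8/(π·1.87³) = 8423.52/20.544 = 410.03 MPa
τ_max = K·τ₀ = 1.2009 × 410.03 = 492.41 MPa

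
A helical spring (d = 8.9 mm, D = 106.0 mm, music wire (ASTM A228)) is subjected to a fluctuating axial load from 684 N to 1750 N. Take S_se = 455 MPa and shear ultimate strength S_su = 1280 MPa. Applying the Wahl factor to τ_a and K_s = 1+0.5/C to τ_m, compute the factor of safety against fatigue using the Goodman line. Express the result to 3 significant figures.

C = D/d = 106.0/8.9 = 11.9101; K_W = (4C−1)/(4C−4)+0.615/C = 1.1204; K_s = 1+0.5/C = 1.0420
F_a = (F_max−F_min)/2 = 533 N; F_m = (F_max+F_min)/2 = 1217 N
τ_a = K_W·8F_aD/(πd³) = 1.1204 × 204.08 = 228.65 MPa
τ_m = K_s·8F_mD/(πd³) = 1.0420 × 465.98 = 485.54 MPa
Goodman: 1/n_f = τ_a/S_se + τ_m/S_su = 228.65/455 + 485.54/1280 = 0.50252 + 0.37933 = 0.88185
n_f = 1/0.88185 = 1.134

1.13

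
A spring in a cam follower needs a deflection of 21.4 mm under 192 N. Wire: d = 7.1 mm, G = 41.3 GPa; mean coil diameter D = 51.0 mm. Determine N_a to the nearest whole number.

Required rate k = F/δ = 192/21.4 = 8.972 N/mm
N_a = Gd⁴/(8D³k) = (41.3×10³ × 7.1⁴)/(8 × 51.0³ × 8.972)
    = 1.0495e+08 / 9.52112e+06 = 11.02 → 11 coils

11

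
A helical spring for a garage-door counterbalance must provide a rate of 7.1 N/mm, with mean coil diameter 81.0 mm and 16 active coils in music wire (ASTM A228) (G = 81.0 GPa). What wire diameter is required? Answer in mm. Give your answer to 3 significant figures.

d = (8D³N_a·k / G)^(1/4) = (8·81.0³·16·7.1 / (81.0×10³))^0.25
  = (5962.6)^0.25 = 8.7874 mm

8.79 mm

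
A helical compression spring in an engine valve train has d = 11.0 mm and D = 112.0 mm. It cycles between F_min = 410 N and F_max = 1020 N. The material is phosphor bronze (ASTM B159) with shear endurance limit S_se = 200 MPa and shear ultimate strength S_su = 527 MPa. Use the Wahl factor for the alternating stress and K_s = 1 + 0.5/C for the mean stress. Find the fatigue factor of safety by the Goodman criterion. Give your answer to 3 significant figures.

1.47

C = D/d = 112.0/11.0 = 10.1818; K_W = (4C−1)/(4C−4)+0.615/C = 1.1421; K_s = 1+0.5/C = 1.0491
F_a = (F_max−F_min)/2 = 305 N; F_m = (F_max+F_min)/2 = 715 N
τ_a = K_W·8F_aD/(πd³) = 1.1421 × 65.355 = 74.641 MPa
τ_m = K_s·8F_mD/(πd³) = 1.0491 × 153.21 = 160.73 MPa
Goodman: 1/n_f = τ_a/S_se + τ_m/S_su = 74.641/200 + 160.73/527 = 0.37321 + 0.30500 = 0.6782
n_f = 1/0.6782 = 1.474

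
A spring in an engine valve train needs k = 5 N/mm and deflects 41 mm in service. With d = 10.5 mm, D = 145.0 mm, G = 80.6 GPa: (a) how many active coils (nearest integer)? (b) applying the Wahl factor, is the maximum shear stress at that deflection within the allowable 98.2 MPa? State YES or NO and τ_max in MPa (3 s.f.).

N_a = Gd⁴/(8D³k) = (80.6×10³)(10.5⁴)/(8·145.0³·5) = 8.034 → N_a = 8
Actual rate k = Gd⁴/(8D³·8) = 5.0212 N/mm
Working load F = kδ = 5.0212·41 = 205.87 N
C = 145.0/10.5 = 13.8095; K_W = (4C−1)/(4C−4)+0.615/C = 1.1031
τ_max = K_W·8FD/(πd³) = 1.1031·65.665 = 72.434 MPa
τ_max ≤ 98.2 MPa → acceptable

(a) 8 coils; (b) YES, τ_max = 72.4 MPa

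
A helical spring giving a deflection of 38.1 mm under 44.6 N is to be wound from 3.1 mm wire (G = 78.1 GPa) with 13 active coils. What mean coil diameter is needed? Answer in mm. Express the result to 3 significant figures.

39.0 mm

Required rate k = F/δ = 44.6/38.1 = 1.1706 N/mm
D = (Gd⁴/(8N_a·k))^(1/3) = (78.1×10³·3.1⁴/(8·13·1.1706))^(1/3)
  = (59245.4)^(1/3) = 38.9839 mm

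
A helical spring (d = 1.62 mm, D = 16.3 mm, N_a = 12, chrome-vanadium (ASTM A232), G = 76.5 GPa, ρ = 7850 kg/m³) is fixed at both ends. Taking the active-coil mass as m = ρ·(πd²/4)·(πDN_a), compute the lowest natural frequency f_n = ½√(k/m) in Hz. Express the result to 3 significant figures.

179 Hz

k = Gd⁴/(8D³N_a) = (76.5×10³)(1.62⁴)/(8·16.3³·12) = 1.2673 N/mm = 1267.3 N/m
Wire length L = πDN_a = π·16.3·12 = 614.5 mm
m = ρ·(πd²/4)·L = 7850 × 2.0612×10⁻⁶ m² × 0.6145 m = 0.0099428 kg
f_n = ½√(k/m) = 0.5·√(1267.3/0.0099428) = 0.5·√(1.2746e+05) = 178.51 Hz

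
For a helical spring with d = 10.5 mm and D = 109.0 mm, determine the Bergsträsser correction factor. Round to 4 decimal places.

C = D/d = 109.0/10.5 = 10.3810
K_B = (4C+2)/(4C−3) = 43.524/38.524 = 1.1298

1.1298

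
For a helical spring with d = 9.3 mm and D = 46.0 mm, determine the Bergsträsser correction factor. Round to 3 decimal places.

C = D/d = 46.0/9.3 = 4.9462
K_B = (4C+2)/(4C−3) = 21.785/16.785 = 1.2979

1.298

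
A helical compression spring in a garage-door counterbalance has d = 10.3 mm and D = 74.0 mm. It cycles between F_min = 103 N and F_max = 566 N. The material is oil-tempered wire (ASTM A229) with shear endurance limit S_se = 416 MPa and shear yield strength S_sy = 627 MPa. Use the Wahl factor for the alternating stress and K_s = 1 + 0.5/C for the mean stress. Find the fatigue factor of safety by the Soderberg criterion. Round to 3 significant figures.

4.67

C = D/d = 74.0/10.3 = 7.1845; K_W = (4C−1)/(4C−4)+0.615/C = 1.2069; K_s = 1+0.5/C = 1.0696
F_a = (F_max−F_min)/2 = 231.5 N; F_m = (F_max+F_min)/2 = 334.5 N
τ_a = K_W·8F_aD/(πd³) = 1.2069 × 39.922 = 48.181 MPa
τ_m = K_s·8F_mD/(πd³) = 1.0696 × 57.684 = 61.699 MPa
Soderberg: 1/n_f = τ_a/S_se + τ_m/S_sy = 48.181/416 + 61.699/627 = 0.11582 + 0.09840 = 0.21422
n_f = 1/0.21422 = 4.668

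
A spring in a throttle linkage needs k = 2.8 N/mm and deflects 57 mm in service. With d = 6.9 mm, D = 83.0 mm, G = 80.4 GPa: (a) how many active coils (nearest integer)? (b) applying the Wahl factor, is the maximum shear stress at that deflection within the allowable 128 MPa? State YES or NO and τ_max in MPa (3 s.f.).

(a) 14 coils; (b) YES, τ_max = 117 MPa

N_a = Gd⁴/(8D³k) = (80.4×10³)(6.9⁴)/(8·83.0³·2.8) = 14.23 → N_a = 14
Actual rate k = Gd⁴/(8D³·14) = 2.8458 N/mm
Working load F = kδ = 2.8458·57 = 162.21 N
C = 83.0/6.9 = 12.0290; K_W = (4C−1)/(4C−4)+0.615/C = 1.1191
τ_max = K_W·8FD/(πd³) = 1.1191·104.36 = 116.8 MPa
τ_max ≤ 128 MPa → acceptable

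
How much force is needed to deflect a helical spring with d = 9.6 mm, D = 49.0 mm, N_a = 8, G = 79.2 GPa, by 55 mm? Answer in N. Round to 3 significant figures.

4910 N

k = Gd⁴/(8D³N_a) = (79.2×10³)(9.6⁴)/(8·49.0³·8) = 89.339 N/mm
F = k·δ = 89.339 × 55 = 4913.7 N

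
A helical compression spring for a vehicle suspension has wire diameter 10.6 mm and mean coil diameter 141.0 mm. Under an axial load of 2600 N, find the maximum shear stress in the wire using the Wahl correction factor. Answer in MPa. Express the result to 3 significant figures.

Spring index C = D/d = 141.0/10.6 = 13.3019
K_W = (4C−1)/(4C−4) + 0.615/C = 52.208/49.208 + 0.0462 = 1.1072
τ₀ = 8FD/(πd³) = 8·2600·141.0/(π·10.6³) = 2.9328e+06/3741.7 = 783.82 MPa
τ_max = K·τ₀ = 1.1072 × 783.82 = 867.84 MPa

868 MPa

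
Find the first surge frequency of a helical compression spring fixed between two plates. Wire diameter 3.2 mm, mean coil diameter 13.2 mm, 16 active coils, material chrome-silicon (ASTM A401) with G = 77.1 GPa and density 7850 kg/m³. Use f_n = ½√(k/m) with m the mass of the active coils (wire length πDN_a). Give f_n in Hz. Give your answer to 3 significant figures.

k = Gd⁴/(8D³N_a) = (77.1×10³)(3.2⁴)/(8·13.2³·16) = 27.461 N/mm = 27461 N/m
Wire length L = πDN_a = π·13.2·16 = 663.5 mm
m = ρ·(πd²/4)·L = 7850 × 8.0425×10⁻⁶ m² × 0.6635 m = 0.041889 kg
f_n = ½√(k/m) = 0.5·√(27461/0.041889) = 0.5·√(6.5557e+05) = 404.84 Hz

405 Hz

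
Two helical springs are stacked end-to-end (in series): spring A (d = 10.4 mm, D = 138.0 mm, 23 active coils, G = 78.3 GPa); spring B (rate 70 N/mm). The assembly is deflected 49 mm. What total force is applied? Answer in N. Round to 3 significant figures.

k_A = Gd⁴/(8D³N_a) = (78.3×10³)(10.4⁴)/(8·138.0³·23) = 1.8943 N/mm
Series: 1/k_eq = 1/1.8943 + 1/70 = 0.5422; k_eq = 1.8444 N/mm
F = k_eq·δ = 1.8444·49 = 90.373 N

90.4 N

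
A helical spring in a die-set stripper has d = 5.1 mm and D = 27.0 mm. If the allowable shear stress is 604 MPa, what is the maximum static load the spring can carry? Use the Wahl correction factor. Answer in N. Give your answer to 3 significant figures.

903 N

C = D/d = 27.0/5.1 = 5.2941
K_W = (4C−1)/(4C−4) + 0.615/C = 20.176/17.176 + 0.1162 = 1.2908
τ_max = K·8FD/(πd³) → F_max = τ_allow·πd³/(8DK)
F_max = 604·π·5.1³/(8·27.0·1.2908) = 2.5171e+05/278.82 = 902.77 N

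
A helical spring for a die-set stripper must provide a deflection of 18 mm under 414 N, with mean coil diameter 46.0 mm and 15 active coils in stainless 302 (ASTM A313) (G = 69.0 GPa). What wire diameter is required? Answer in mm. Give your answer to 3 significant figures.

7.90 mm

Required rate k = F/δ = 414/18 = 23 N/mm
d = (8D³N_a·k / G)^(1/4) = (8·46.0³·15·23 / (69.0×10³))^0.25
  = (3893.4)^0.25 = 7.8992 mm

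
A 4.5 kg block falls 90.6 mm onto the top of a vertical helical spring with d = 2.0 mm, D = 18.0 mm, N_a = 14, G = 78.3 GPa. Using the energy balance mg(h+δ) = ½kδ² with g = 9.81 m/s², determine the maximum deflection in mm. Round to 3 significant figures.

91.6 mm

k = Gd⁴/(8D³N_a) = (78.3×10³)(2.0⁴)/(8·18.0³·14) = 1.918 N/mm
W = mg = 4.5 × 9.81 = 44.145 N
½kδ² − Wδ − Wh = 0 → δ = (W + √(W² + 2kWh))/k
δ = (44.145 + √(1948.8 + 15342.1))/1.918 = (44.145 + 131.49)/1.918 = 91.575 mm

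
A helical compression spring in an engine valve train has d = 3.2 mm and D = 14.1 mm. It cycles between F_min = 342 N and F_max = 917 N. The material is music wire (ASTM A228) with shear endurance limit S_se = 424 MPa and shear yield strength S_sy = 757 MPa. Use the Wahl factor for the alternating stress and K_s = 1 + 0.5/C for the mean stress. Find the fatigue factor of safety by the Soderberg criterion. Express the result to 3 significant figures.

0.494

C = D/d = 14.1/3.2 = 4.4062; K_W = (4C−1)/(4C−4)+0.615/C = 1.3598; K_s = 1+0.5/C = 1.1135
F_a = (F_max−F_min)/2 = 287.5 N; F_m = (F_max+F_min)/2 = 629.5 N
τ_a = K_W·8F_aD/(πd³) = 1.3598 × 315.03 = 428.36 MPa
τ_m = K_s·8F_mD/(πd³) = 1.1135 × 689.77 = 768.04 MPa
Soderberg: 1/n_f = τ_a/S_se + τ_m/S_sy = 428.36/424 + 768.04/757 = 1.01028 + 1.01459 = 2.0249
n_f = 1/2.0249 = 0.4939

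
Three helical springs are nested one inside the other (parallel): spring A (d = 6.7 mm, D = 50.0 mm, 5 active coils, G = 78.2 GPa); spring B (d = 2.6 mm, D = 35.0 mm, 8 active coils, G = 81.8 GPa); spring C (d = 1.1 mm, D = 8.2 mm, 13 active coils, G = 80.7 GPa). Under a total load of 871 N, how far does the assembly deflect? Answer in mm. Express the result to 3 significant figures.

24.9 mm

k_A = Gd⁴/(8D³N_a) = (78.2×10³)(6.7⁴)/(8·50.0³·5) = 31.516 N/mm
k_B = Gd⁴/(8D³N_a) = (81.8×10³)(2.6⁴)/(8·35.0³·8) = 1.3623 N/mm
k_C = Gd⁴/(8D³N_a) = (80.7×10³)(1.1⁴)/(8·8.2³·13) = 2.0605 N/mm
Parallel: k_eq = 31.516 + 1.3623 + 2.0605 = 34.939 N/mm
δ = F/k_eq = 871/34.939 = 24.929 mm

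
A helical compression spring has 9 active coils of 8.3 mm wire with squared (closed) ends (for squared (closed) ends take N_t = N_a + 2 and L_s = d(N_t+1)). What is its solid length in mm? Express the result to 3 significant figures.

squared (closed) ends: N_t = N_a + 2 = 9 + 2 = 11
L_s = d·(N_t+1) = 8.3 × 12 = 99.6 mm

99.6 mm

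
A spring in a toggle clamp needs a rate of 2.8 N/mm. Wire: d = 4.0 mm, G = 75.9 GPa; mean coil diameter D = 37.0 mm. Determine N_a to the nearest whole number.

N_a = Gd⁴/(8D³k) = (75.9×10³ × 4.0⁴)/(8 × 37.0³ × 2.8)
    = 1.94304e+07 / 1.13463e+06 = 17.12 → 17 coils

17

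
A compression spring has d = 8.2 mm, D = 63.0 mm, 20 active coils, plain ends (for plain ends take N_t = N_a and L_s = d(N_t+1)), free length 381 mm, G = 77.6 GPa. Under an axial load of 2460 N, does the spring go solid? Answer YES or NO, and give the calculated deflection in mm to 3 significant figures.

YES, δ = 281 mm

k = Gd⁴/(8D³N_a) = (77.6×10³)(8.2⁴)/(8·63.0³·20) = 8.7695 N/mm
N_t = 20; L_s = 8.2·21 = 172.2 mm; δ_solid = L₀ − L_s = 381 − 172.2 = 208.8 mm
δ = F/k = 2460/8.7695 = 280.52 mm
δ ≥ δ_solid → spring goes solid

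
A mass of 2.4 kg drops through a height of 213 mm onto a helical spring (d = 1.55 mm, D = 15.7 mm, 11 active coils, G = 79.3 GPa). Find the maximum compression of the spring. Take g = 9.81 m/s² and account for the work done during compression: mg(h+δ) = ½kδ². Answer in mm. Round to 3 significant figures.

k = Gd⁴/(8D³N_a) = (79.3×10³)(1.55⁴)/(8·15.7³·11) = 1.3441 N/mm
W = mg = 2.4 × 9.81 = 23.544 N
½kδ² − Wδ − Wh = 0 → δ = (W + √(W² + 2kWh))/k
δ = (23.544 + √(554.32 + 13480.6))/1.3441 = (23.544 + 118.47)/1.3441 = 105.66 mm

106 mm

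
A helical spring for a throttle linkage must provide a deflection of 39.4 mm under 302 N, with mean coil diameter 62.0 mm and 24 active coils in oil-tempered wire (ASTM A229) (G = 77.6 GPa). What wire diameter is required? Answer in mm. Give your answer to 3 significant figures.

8.20 mm

Required rate k = F/δ = 302/39.4 = 7.665 N/mm
d = (8D³N_a·k / G)^(1/4) = (8·62.0³·24·7.665 / (77.6×10³))^0.25
  = (4519.9)^0.25 = 8.1994 mm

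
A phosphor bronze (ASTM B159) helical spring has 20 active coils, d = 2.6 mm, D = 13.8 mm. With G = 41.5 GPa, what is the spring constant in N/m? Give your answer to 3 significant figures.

k = Gd⁴/(8D³N_a) = (41.5×10³ × 2.6⁴) / (8 × 13.8³ × 20)
  = 1.89645e+06 / 420492 = 4.5101 N/mm = 4510.1 N/m

4510 N/m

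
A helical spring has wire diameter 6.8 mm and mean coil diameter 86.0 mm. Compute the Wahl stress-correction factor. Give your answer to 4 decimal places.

1.1130

C = D/d = 86.0/6.8 = 12.6471
K_W = (4C−1)/(4C−4) + 0.615/C = 49.588/46.588 + 0.0486 = 1.1130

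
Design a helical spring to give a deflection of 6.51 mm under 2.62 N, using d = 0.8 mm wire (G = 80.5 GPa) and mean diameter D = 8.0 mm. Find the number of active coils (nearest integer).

Required rate k = F/δ = 2.62/6.51 = 0.40246 N/mm
N_a = Gd⁴/(8D³k) = (80.5×10³ × 0.8⁴)/(8 × 8.0³ × 0.40246)
    = 32972.8 / 1648.47 = 20 → 20 coils

20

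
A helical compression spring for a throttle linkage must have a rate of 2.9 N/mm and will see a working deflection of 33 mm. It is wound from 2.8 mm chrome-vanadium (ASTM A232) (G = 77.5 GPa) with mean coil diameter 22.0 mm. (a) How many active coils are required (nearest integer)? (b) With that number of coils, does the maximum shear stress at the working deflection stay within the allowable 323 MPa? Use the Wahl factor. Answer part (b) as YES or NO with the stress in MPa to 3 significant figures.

N_a = Gd⁴/(8D³k) = (77.5×10³)(2.8⁴)/(8·22.0³·2.9) = 19.28 → N_a = 19
Actual rate k = Gd⁴/(8D³·19) = 2.9432 N/mm
Working load F = kδ = 2.9432·33 = 97.126 N
C = 22.0/2.8 = 7.8571; K_W = (4C−1)/(4C−4)+0.615/C = 1.1876
τ_max = K_W·8FD/(πd³) = 1.1876·247.87 = 294.38 MPa
τ_max ≤ 323 MPa → acceptable

(a) 19 coils; (b) YES, τ_max = 294 MPa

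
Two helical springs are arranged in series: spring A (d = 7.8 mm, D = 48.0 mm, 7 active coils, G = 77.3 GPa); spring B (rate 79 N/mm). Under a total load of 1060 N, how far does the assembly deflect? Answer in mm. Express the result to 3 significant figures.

36.4 mm

k_A = Gd⁴/(8D³N_a) = (77.3×10³)(7.8⁴)/(8·48.0³·7) = 46.2 N/mm
Series: 1/k_eq = 1/46.2 + 1/79 = 0.034303; k_eq = 29.152 N/mm
δ = F/k_eq = 1060/29.152 = 36.361 mm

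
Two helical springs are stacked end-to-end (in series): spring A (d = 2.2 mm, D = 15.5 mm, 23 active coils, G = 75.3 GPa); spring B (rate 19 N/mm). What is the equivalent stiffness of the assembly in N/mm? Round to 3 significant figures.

2.27 N/mm

k_A = Gd⁴/(8D³N_a) = (75.3×10³)(2.2⁴)/(8·15.5³·23) = 2.5744 N/mm
Series: 1/k_eq = 1/2.5744 + 1/19 = 0.44107; k_eq = 2.2672 N/mm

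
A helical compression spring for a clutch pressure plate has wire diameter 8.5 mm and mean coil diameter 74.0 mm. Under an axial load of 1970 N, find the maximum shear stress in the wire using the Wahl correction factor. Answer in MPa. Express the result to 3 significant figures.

Spring index C = D/d = 74.0/8.5 = 8.7059
K_W = (4C−1)/(4C−4) + 0.615/C = 33.824/30.824 + 0.0706 = 1.1680
τ₀ = 8FD/(πd³) = 8·1970·74.0/(π·8.5³) = 1.16624e+06/1929.3 = 604.48 MPa
τ_max = K·τ₀ = 1.1680 × 604.48 = 706.01 MPa

706 MPa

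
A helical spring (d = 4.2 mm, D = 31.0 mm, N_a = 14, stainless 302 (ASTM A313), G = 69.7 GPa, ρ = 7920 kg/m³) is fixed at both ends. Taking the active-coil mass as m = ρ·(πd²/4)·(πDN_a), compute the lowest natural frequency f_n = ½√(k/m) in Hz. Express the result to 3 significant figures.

104 Hz

k = Gd⁴/(8D³N_a) = (69.7×10³)(4.2⁴)/(8·31.0³·14) = 6.5002 N/mm = 6500.2 N/m
Wire length L = πDN_a = π·31.0·14 = 1363.5 mm
m = ρ·(πd²/4)·L = 7920 × 13.854×10⁻⁶ m² × 1.3635 m = 0.14961 kg
f_n = ½√(k/m) = 0.5·√(6500.2/0.14961) = 0.5·√(43448) = 104.22 Hz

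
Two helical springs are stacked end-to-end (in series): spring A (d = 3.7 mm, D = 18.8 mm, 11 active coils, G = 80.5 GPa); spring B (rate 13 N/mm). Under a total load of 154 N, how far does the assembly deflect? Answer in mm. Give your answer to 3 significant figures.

k_A = Gd⁴/(8D³N_a) = (80.5×10³)(3.7⁴)/(8·18.8³·11) = 25.802 N/mm
Series: 1/k_eq = 1/25.802 + 1/13 = 0.11568; k_eq = 8.6445 N/mm
δ = F/k_eq = 154/8.6445 = 17.815 mm

17.8 mm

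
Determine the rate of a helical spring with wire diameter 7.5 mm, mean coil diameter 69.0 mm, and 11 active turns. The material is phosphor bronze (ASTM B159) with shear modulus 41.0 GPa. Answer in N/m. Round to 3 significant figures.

4490 N/m

k = Gd⁴/(8D³N_a) = (41.0×10³ × 7.5⁴) / (8 × 69.0³ × 11)
  = 1.29727e+08 / 2.89088e+07 = 4.4874 N/mm = 4487.4 N/m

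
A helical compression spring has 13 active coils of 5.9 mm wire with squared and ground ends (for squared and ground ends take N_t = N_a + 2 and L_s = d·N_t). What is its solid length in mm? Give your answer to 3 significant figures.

88.5 mm

squared and ground ends: N_t = N_a + 2 = 13 + 2 = 15
L_s = d·N_t = 5.9 × 15 = 88.5 mm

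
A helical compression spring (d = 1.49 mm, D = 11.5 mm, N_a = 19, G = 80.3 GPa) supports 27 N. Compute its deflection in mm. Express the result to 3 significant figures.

k = Gd⁴/(8D³N_a) = (80.3×10³)(1.49⁴)/(8·11.5³·19) = 1.7121 N/mm
δ = F/k = 27 / 1.7121 = 15.77 mm

15.8 mm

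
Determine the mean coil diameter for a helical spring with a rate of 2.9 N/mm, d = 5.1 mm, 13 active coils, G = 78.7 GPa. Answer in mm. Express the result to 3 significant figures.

D = (Gd⁴/(8N_a·k))^(1/3) = (78.7×10³·5.1⁴/(8·13·2.9))^(1/3)
  = (176532)^(1/3) = 56.0972 mm

56.1 mm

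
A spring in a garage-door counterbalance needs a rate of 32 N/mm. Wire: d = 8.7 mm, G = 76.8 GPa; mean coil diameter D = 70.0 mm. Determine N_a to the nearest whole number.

5

N_a = Gd⁴/(8D³k) = (76.8×10³ × 8.7⁴)/(8 × 70.0³ × 32)
    = 4.39985e+08 / 8.7808e+07 = 5.011 → 5 coils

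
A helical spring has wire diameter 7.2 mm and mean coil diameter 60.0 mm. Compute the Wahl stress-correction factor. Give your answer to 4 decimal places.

C = D/d = 60.0/7.2 = 8.3333
K_W = (4C−1)/(4C−4) + 0.615/C = 32.333/29.333 + 0.0738 = 1.1761

1.1761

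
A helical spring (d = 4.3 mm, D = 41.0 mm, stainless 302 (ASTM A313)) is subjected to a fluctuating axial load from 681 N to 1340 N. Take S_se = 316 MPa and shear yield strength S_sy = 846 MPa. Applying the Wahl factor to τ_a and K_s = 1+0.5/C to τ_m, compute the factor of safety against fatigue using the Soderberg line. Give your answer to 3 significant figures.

0.310

C = D/d = 41.0/4.3 = 9.5349; K_W = (4C−1)/(4C−4)+0.615/C = 1.1524; K_s = 1+0.5/C = 1.0524
F_a = (F_max−F_min)/2 = 329.5 N; F_m = (F_max+F_min)/2 = 1010.5 N
τ_a = K_W·8F_aD/(πd³) = 1.1524 × 432.69 = 498.62 MPa
τ_m = K_s·8F_mD/(πd³) = 1.0524 × 1327 = 1396.5 MPa
Soderberg: 1/n_f = τ_a/S_se + τ_m/S_sy = 498.62/316 + 1396.5/846 = 1.57790 + 1.65075 = 3.2287
n_f = 1/3.2287 = 0.3097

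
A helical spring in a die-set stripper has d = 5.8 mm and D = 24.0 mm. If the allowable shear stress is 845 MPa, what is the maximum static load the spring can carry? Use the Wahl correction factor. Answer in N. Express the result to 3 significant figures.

1940 N

C = D/d = 24.0/5.8 = 4.1379
K_W = (4C−1)/(4C−4) + 0.615/C = 15.552/12.552 + 0.1486 = 1.3876
τ_max = K·8FD/(πd³) → F_max = τ_allow·πd³/(8DK)
F_max = 845·π·5.8³/(8·24.0·1.3876) = 5.1795e+05/266.43 = 1944.1 N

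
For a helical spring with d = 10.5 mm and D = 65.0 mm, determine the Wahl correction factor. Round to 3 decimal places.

1.244

C = D/d = 65.0/10.5 = 6.1905
K_W = (4C−1)/(4C−4) + 0.615/C = 23.762/20.762 + 0.0993 = 1.2438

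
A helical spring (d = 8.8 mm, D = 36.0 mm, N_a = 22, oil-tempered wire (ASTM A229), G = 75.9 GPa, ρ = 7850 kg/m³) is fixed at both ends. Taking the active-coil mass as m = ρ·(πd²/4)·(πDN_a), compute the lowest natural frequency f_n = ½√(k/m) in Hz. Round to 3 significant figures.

k = Gd⁴/(8D³N_a) = (75.9×10³)(8.8⁴)/(8·36.0³·22) = 55.431 N/mm = 55431 N/m
Wire length L = πDN_a = π·36.0·22 = 2488.1 mm
m = ρ·(πd²/4)·L = 7850 × 60.821×10⁻⁶ m² × 2.4881 m = 1.188 kg
f_n = ½√(k/m) = 0.5·√(55431/1.188) = 0.5·√(46661) = 108.01 Hz

108 Hz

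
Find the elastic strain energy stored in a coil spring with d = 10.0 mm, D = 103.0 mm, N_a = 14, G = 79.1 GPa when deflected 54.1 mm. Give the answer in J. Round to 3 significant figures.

9.46 J

k = Gd⁴/(8D³N_a) = (79.1×10³)(10.0⁴)/(8·103.0³·14) = 6.4632 N/mm
U = ½kδ² = 0.5 × 6.4632 × 54.1² = 9458.3 N·mm = 9.4583 J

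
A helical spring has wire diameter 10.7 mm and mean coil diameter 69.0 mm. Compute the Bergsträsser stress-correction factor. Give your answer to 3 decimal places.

1.219

C = D/d = 69.0/10.7 = 6.4486
K_B = (4C+2)/(4C−3) = 27.794/22.794 = 1.2194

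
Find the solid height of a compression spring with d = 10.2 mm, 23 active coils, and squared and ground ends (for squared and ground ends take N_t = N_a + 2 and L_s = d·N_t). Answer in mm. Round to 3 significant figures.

squared and ground ends: N_t = N_a + 2 = 23 + 2 = 25
L_s = d·N_t = 10.2 × 25 = 255 mm

255 mm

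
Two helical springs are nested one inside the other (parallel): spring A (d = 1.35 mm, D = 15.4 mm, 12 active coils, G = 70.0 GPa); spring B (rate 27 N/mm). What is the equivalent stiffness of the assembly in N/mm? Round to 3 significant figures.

27.7 N/mm

k_A = Gd⁴/(8D³N_a) = (70.0×10³)(1.35⁴)/(8·15.4³·12) = 0.66313 N/mm
Parallel: k_eq = 0.66313 + 27 = 27.663 N/mm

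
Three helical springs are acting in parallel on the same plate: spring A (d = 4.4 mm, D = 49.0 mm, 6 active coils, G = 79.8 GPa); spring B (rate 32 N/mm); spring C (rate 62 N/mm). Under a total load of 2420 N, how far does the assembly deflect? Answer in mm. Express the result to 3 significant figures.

24.4 mm

k_A = Gd⁴/(8D³N_a) = (79.8×10³)(4.4⁴)/(8·49.0³·6) = 5.2964 N/mm
Parallel: k_eq = 5.2964 + 32 + 62 = 99.296 N/mm
δ = F/k_eq = 2420/99.296 = 24.371 mm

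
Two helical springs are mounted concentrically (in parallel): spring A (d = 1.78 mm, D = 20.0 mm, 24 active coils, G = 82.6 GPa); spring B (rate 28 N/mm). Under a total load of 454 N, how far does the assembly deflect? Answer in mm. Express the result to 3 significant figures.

k_A = Gd⁴/(8D³N_a) = (82.6×10³)(1.78⁴)/(8·20.0³·24) = 0.53984 N/mm
Parallel: k_eq = 0.53984 + 28 = 28.54 N/mm
δ = F/k_eq = 454/28.54 = 15.908 mm

15.9 mm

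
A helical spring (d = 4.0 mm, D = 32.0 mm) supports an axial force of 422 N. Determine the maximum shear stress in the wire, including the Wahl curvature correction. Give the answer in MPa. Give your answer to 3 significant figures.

Spring index C = D/d = 32.0/4.0 = 8.0000
K_W = (4C−1)/(4C−4) + 0.615/C = 31.000/28.000 + 0.0769 = 1.1840
τ₀ = 8FD/(πd³) = 8·422·32.0/(π·4.0³) = 108032/201.06 = 537.31 MPa
τ_max = K·τ₀ = 1.1840 × 537.31 = 636.18 MPa

636 MPa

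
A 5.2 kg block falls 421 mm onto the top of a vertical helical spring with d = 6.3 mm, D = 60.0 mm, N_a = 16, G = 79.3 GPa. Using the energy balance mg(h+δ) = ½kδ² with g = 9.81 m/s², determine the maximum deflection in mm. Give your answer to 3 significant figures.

109 mm

k = Gd⁴/(8D³N_a) = (79.3×10³)(6.3⁴)/(8·60.0³·16) = 4.5183 N/mm
W = mg = 5.2 × 9.81 = 51.012 N
½kδ² − Wδ − Wh = 0 → δ = (W + √(W² + 2kWh))/k
δ = (51.012 + √(2602.2 + 194069))/4.5183 = (51.012 + 443.48)/4.5183 = 109.44 mm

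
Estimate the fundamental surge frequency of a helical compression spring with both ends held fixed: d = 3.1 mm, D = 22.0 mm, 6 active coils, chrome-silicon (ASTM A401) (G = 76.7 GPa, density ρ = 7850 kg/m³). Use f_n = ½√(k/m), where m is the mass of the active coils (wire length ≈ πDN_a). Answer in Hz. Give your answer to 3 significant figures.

376 Hz

k = Gd⁴/(8D³N_a) = (76.7×10³)(3.1⁴)/(8·22.0³·6) = 13.859 N/mm = 13859 N/m
Wire length L = πDN_a = π·22.0·6 = 414.69 mm
m = ρ·(πd²/4)·L = 7850 × 7.5477×10⁻⁶ m² × 0.41469 m = 0.02457 kg
f_n = ½√(k/m) = 0.5·√(13859/0.02457) = 0.5·√(5.6406e+05) = 375.52 Hz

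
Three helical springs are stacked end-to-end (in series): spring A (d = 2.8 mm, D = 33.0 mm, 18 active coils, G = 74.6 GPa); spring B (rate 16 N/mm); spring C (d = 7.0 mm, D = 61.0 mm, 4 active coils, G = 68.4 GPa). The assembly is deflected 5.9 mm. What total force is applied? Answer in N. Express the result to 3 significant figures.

k_A = Gd⁴/(8D³N_a) = (74.6×10³)(2.8⁴)/(8·33.0³·18) = 0.88607 N/mm
k_C = Gd⁴/(8D³N_a) = (68.4×10³)(7.0⁴)/(8·61.0³·4) = 22.61 N/mm
Series: 1/k_eq = 1/0.88607 + 1/16 + 1/22.61 = 1.2353; k_eq = 0.80951 N/mm
F = k_eq·δ = 0.80951·5.9 = 4.7761 N

4.78 N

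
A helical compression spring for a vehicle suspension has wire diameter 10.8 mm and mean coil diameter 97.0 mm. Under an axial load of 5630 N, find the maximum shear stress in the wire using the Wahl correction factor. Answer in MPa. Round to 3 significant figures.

1280 MPa

Spring index C = D/d = 97.0/10.8 = 8.9815
K_W = (4C−1)/(4C−4) + 0.615/C = 34.926/31.926 + 0.0685 = 1.1624
τ₀ = 8FD/(πd³) = 8·5630·97.0/(π·10.8³) = 4.36888e+06/3957.5 = 1103.9 MPa
τ_max = K·τ₀ = 1.1624 × 1103.9 = 1283.3 MPa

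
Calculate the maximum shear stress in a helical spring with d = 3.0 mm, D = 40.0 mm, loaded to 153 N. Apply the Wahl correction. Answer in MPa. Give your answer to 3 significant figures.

Spring index C = D/d = 40.0/3.0 = 13.3333
K_W = (4C−1)/(4C−4) + 0.615/C = 52.333/49.333 + 0.0461 = 1.1069
τ₀ = 8FD/(πd³) = 8·153·40.0/(π·3.0³) = 48960/84.823 = 577.2 MPa
τ_max = K·τ₀ = 1.1069 × 577.2 = 638.93 MPa

639 MPa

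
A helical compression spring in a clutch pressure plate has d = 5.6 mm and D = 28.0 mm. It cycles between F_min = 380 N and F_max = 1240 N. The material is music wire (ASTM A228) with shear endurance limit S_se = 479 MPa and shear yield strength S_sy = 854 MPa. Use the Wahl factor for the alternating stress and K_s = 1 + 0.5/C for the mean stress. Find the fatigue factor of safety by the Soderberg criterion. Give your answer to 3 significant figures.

1.11

C = D/d = 28.0/5.6 = 5.0000; K_W = (4C−1)/(4C−4)+0.615/C = 1.3105; K_s = 1+0.5/C = 1.1000
F_a = (F_max−F_min)/2 = 430 N; F_m = (F_max+F_min)/2 = 810 N
τ_a = K_W·8F_aD/(πd³) = 1.3105 × 174.58 = 228.79 MPa
τ_m = K_s·8F_mD/(πd³) = 1.1000 × 328.87 = 361.75 MPa
Soderberg: 1/n_f = τ_a/S_se + τ_m/S_sy = 228.79/479 + 361.75/854 = 0.47764 + 0.42360 = 0.90124
n_f = 1/0.90124 = 1.11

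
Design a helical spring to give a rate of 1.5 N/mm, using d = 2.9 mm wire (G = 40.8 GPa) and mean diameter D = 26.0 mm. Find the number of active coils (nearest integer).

14

N_a = Gd⁴/(8D³k) = (40.8×10³ × 2.9⁴)/(8 × 26.0³ × 1.5)
    = 2.88571e+06 / 210912 = 13.68 → 14 coils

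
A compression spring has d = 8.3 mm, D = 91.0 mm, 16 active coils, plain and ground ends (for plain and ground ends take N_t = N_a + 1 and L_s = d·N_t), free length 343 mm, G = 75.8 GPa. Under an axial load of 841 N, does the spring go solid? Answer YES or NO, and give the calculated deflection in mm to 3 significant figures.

k = Gd⁴/(8D³N_a) = (75.8×10³)(8.3⁴)/(8·91.0³·16) = 3.7295 N/mm
N_t = 17; L_s = 8.3·17 = 141.1 mm; δ_solid = L₀ − L_s = 343 − 141.1 = 201.9 mm
δ = F/k = 841/3.7295 = 225.5 mm
δ ≥ δ_solid → spring goes solid

YES, δ = 226 mm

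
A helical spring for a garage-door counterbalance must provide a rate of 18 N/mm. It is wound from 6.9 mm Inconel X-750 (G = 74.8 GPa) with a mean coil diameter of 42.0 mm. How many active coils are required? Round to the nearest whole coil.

16

N_a = Gd⁴/(8D³k) = (74.8×10³ × 6.9⁴)/(8 × 42.0³ × 18)
    = 1.6955e+08 / 1.06687e+07 = 15.89 → 16 coils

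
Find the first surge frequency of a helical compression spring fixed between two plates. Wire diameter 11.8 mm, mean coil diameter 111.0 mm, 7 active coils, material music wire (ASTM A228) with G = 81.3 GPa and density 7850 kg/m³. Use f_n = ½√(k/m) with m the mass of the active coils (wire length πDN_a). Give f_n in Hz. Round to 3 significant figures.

49.6 Hz

k = Gd⁴/(8D³N_a) = (81.3×10³)(11.8⁴)/(8·111.0³·7) = 20.581 N/mm = 20581 N/m
Wire length L = πDN_a = π·111.0·7 = 2441 mm
m = ρ·(πd²/4)·L = 7850 × 109.36×10⁻⁶ m² × 2.441 m = 2.0955 kg
f_n = ½√(k/m) = 0.5·√(20581/2.0955) = 0.5·√(9821.3) = 49.551 Hz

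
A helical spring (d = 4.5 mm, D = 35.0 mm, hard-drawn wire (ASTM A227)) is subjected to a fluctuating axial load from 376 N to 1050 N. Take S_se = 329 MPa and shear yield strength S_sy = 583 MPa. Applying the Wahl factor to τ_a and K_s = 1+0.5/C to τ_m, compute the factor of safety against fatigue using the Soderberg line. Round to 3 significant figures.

C = D/d = 35.0/4.5 = 7.7778; K_W = (4C−1)/(4C−4)+0.615/C = 1.1897; K_s = 1+0.5/C = 1.0643
F_a = (F_max−F_min)/2 = 337 N; F_m = (F_max+F_min)/2 = 713 N
τ_a = K_W·8F_aD/(πd³) = 1.1897 × 329.61 = 392.15 MPa
τ_m = K_s·8F_mD/(πd³) = 1.0643 × 697.37 = 742.2 MPa
Soderberg: 1/n_f = τ_a/S_se + τ_m/S_sy = 392.15/329 + 742.2/583 = 1.19193 + 1.27306 = 2.465
n_f = 1/2.465 = 0.4057

0.406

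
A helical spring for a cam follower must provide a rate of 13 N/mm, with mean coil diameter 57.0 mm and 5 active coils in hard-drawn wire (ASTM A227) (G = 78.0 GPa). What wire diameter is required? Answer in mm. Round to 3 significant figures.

d = (8D³N_a·k / G)^(1/4) = (8·57.0³·5·13 / (78.0×10³))^0.25
  = (1234.6)^0.25 = 5.9277 mm

5.93 mm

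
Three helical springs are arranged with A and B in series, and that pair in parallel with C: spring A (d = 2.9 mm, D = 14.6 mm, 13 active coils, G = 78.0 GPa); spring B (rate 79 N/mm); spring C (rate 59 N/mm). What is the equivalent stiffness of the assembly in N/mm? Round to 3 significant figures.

k_A = Gd⁴/(8D³N_a) = (78.0×10³)(2.9⁴)/(8·14.6³·13) = 17.045 N/mm
Springs A,B series: k_AB = 1/(1/17.045+1/79) = 14.02 N/mm; parallel with C: k_eq = 14.02+59 = 73.02 N/mm

73.0 N/mm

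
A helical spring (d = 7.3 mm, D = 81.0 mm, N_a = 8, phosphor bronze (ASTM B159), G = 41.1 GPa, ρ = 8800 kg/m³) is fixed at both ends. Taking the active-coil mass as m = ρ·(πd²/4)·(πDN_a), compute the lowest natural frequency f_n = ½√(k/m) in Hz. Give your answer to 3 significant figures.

33.8 Hz

k = Gd⁴/(8D³N_a) = (41.1×10³)(7.3⁴)/(8·81.0³·8) = 3.4316 N/mm = 3431.6 N/m
Wire length L = πDN_a = π·81.0·8 = 2035.8 mm
m = ρ·(πd²/4)·L = 8800 × 41.854×10⁻⁶ m² × 2.0358 m = 0.7498 kg
f_n = ½√(k/m) = 0.5·√(3431.6/0.7498) = 0.5·√(4576.7) = 33.826 Hz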